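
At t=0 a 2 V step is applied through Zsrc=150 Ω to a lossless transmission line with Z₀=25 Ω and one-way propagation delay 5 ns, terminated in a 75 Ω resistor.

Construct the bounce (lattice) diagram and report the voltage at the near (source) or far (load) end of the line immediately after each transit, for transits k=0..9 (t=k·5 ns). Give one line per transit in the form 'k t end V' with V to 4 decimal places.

0 0 source 0.2857
1 5 load 0.4286
2 10 source 0.5306
3 15 load 0.5816
4 20 source 0.6181
5 25 load 0.6363
6 30 source 0.6493
7 35 load 0.6558
8 40 source 0.6605
9 45 load 0.6628

Γ_L=0.500000, Γ_S=0.714286; launch V₁=2·25/175=0.285714
k=0 src: V=0.2857
k=1 load: inc=0.285714, refl=0.285714·0.500000=0.1429; V=0.000000+0.285714+0.142857=0.4286
k=2 src: inc=0.142857, refl=0.142857·0.714286=0.1020; V=0.285714+0.142857+0.102041=0.5306
k=3 load: inc=0.102041, refl=0.102041·0.500000=0.0510; V=0.428571+0.102041+0.051020=0.5816
k=4 src: inc=0.051020, refl=0.051020·0.714286=0.0364; V=0.530612+0.051020+0.036443=0.6181
k=5 load: inc=0.036443, refl=0.036443·0.500000=0.0182; V=0.581633+0.036443+0.018222=0.6363
k=6 src: inc=0.018222, refl=0.018222·0.714286=0.0130; V=0.618076+0.018222+0.013015=0.6493
k=7 load: inc=0.013015, refl=0.013015·0.500000=0.0065; V=0.636297+0.013015+0.006508=0.6558
k=8 src: inc=0.006508, refl=0.006508·0.714286=0.0046; V=0.649313+0.006508+0.004648=0.6605
k=9 load: inc=0.004648, refl=0.004648·0.500000=0.0023; V=0.655820+0.004648+0.002324=0.6628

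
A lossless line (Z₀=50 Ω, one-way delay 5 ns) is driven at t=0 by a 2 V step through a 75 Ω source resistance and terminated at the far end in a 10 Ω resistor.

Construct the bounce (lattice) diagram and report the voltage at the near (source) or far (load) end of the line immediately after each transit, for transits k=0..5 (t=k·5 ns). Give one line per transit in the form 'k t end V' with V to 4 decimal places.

Γ_L=-0.666667, Γ_S=0.200000; launch V₁=2·50/125=0.800000
k=0 src: V=0.8000
k=1 load: inc=0.800000, refl=0.800000·-0.666667=-0.5333; V=0.000000+0.800000+-0.533333=0.2667
k=2 src: inc=-0.533333, refl=-0.533333·0.200000=-0.1067; V=0.800000+-0.533333+-0.106667=0.1600
k=3 load: inc=-0.106667, refl=-0.106667·-0.666667=0.0711; V=0.266667+-0.106667+0.071111=0.2311
k=4 src: inc=0.071111, refl=0.071111·0.200000=0.0142; V=0.160000+0.071111+0.014222=0.2453
k=5 load: inc=0.014222, refl=0.014222·-0.666667=-0.0095; V=0.231111+0.014222+-0.009481=0.2359

0 0 source 0.8000
1 5 load 0.2667
2 10 source 0.1600
3 15 load 0.2311
4 20 source 0.2453
5 25 load 0.2359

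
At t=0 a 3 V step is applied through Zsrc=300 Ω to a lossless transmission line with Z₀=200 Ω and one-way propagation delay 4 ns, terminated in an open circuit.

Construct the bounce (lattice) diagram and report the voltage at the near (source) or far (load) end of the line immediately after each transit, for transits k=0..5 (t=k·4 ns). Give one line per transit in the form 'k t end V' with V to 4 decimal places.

0 0 source 1.2000
1 4 load 2.4000
2 8 source 2.6400
3 12 load 2.8800
4 16 source 2.9280
5 20 load 2.9760

Γ_L=1.000000, Γ_S=0.200000; launch V₁=3·200/500=1.200000
k=0 src: V=1.2000
k=1 load: inc=1.200000, refl=1.200000·1.000000=1.2000; V=0.000000+1.200000+1.200000=2.4000
k=2 src: inc=1.200000, refl=1.200000·0.200000=0.2400; V=1.200000+1.200000+0.240000=2.6400
k=3 load: inc=0.240000, refl=0.240000·1.000000=0.2400; V=2.400000+0.240000+0.240000=2.8800
k=4 src: inc=0.240000, refl=0.240000·0.200000=0.0480; V=2.640000+0.240000+0.048000=2.9280
k=5 load: inc=0.048000, refl=0.048000·1.000000=0.0480; V=2.880000+0.048000+0.048000=2.9760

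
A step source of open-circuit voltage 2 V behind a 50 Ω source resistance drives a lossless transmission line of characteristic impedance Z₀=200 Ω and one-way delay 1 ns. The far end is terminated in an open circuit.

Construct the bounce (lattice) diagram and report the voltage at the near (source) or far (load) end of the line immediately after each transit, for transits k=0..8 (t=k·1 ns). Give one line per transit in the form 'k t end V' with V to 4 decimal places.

0 0 source 1.6000
1 1 load 3.2000
2 2 source 2.2400
3 3 load 1.2800
4 4 source 1.8560
5 5 load 2.4320
6 6 source 2.0864
7 7 load 1.7408
8 8 source 1.9482

Γ_L=1.000000, Γ_S=-0.600000; launch V₁=2·200/250=1.600000
k=0 src: V=1.6000
k=1 load: inc=1.600000, refl=1.600000·1.000000=1.6000; V=0.000000+1.600000+1.600000=3.2000
k=2 src: inc=1.600000, refl=1.600000·-0.600000=-0.9600; V=1.600000+1.600000+-0.960000=2.2400
k=3 load: inc=-0.960000, refl=-0.960000·1.000000=-0.9600; V=3.200000+-0.960000+-0.960000=1.2800
k=4 src: inc=-0.960000, refl=-0.960000·-0.600000=0.5760; V=2.240000+-0.960000+0.576000=1.8560
k=5 load: inc=0.576000, refl=0.576000·1.000000=0.5760; V=1.280000+0.576000+0.576000=2.4320
k=6 src: inc=0.576000, refl=0.576000·-0.600000=-0.3456; V=1.856000+0.576000+-0.345600=2.0864
k=7 load: inc=-0.345600, refl=-0.345600·1.000000=-0.3456; V=2.432000+-0.345600+-0.345600=1.7408
k=8 src: inc=-0.345600, refl=-0.345600·-0.600000=0.2074; V=2.086400+-0.345600+0.207360=1.9482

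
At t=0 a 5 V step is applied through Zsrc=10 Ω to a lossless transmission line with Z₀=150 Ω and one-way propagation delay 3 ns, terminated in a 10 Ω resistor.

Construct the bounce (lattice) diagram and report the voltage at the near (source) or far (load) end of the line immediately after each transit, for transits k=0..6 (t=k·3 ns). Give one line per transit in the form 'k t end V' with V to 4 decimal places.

Γ_L=-0.875000, Γ_S=-0.875000; launch V₁=5·150/160=4.687500
k=0 src: V=4.6875
k=1 load: inc=4.687500, refl=4.687500·-0.875000=-4.1016; V=0.000000+4.687500+-4.101562=0.5859
k=2 src: inc=-4.101562, refl=-4.101562·-0.875000=3.5889; V=4.687500+-4.101562+3.588867=4.1748
k=3 load: inc=3.588867, refl=3.588867·-0.875000=-3.1403; V=0.585938+3.588867+-3.140259=1.0345
k=4 src: inc=-3.140259, refl=-3.140259·-0.875000=2.7477; V=4.174805+-3.140259+2.747726=3.7823
k=5 load: inc=2.747726, refl=2.747726·-0.875000=-2.4043; V=1.034546+2.747726+-2.404261=1.3780
k=6 src: inc=-2.404261, refl=-2.404261·-0.875000=2.1037; V=3.782272+-2.404261+2.103728=3.4817

0 0 source 4.6875
1 3 load 0.5859
2 6 source 4.1748
3 9 load 1.0345
4 12 source 3.7823
5 15 load 1.3780
6 18 source 3.4817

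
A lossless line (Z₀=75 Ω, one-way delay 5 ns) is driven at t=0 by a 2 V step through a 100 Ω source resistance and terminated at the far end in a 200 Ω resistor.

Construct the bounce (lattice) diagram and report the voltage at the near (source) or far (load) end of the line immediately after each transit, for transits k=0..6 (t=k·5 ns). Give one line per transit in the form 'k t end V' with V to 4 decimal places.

0 0 source 0.8571
1 5 load 1.2468
2 10 source 1.3024
3 15 load 1.3277
4 20 source 1.3313
5 25 load 1.3330
6 30 source 1.3332

Γ_L=0.454545, Γ_S=0.142857; launch V₁=2·75/175=0.857143
k=0 src: V=0.8571
k=1 load: inc=0.857143, refl=0.857143·0.454545=0.3896; V=0.000000+0.857143+0.389610=1.2468
k=2 src: inc=0.389610, refl=0.389610·0.142857=0.0557; V=0.857143+0.389610+0.055659=1.3024
k=3 load: inc=0.055659, refl=0.055659·0.454545=0.0253; V=1.246753+0.055659+0.025299=1.3277
k=4 src: inc=0.025299, refl=0.025299·0.142857=0.0036; V=1.302412+0.025299+0.003614=1.3313
k=5 load: inc=0.003614, refl=0.003614·0.454545=0.0016; V=1.327711+0.003614+0.001643=1.3330
k=6 src: inc=0.001643, refl=0.001643·0.142857=0.0002; V=1.331325+0.001643+0.000235=1.3332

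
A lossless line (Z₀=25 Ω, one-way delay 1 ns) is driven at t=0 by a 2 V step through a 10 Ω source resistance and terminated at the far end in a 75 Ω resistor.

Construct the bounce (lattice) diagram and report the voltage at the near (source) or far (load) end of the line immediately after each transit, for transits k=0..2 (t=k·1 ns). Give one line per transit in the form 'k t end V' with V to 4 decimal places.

0 0 source 1.4286
1 1 load 2.1429
2 2 source 1.8367

Γ_L=0.500000, Γ_S=-0.428571; launch V₁=2·25/35=1.428571
k=0 src: V=1.4286
k=1 load: inc=1.428571, refl=1.428571·0.500000=0.7143; V=0.000000+1.428571+0.714286=2.1429
k=2 src: inc=0.714286, refl=0.714286·-0.428571=-0.3061; V=1.428571+0.714286+-0.306122=1.8367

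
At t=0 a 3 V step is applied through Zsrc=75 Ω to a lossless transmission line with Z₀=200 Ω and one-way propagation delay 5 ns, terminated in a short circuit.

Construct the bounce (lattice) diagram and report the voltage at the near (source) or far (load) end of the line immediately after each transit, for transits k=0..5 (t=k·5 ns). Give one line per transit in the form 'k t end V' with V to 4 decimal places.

0 0 source 2.1818
1 5 load 0.0000
2 10 source 0.9917
3 15 load 0.0000
4 20 source 0.4508
5 25 load 0.0000

Γ_L=-1.000000, Γ_S=-0.454545; launch V₁=3·200/275=2.181818
k=0 src: V=2.1818
k=1 load: inc=2.181818, refl=2.181818·-1.000000=-2.1818; V=0.000000+2.181818+-2.181818=0.0000
k=2 src: inc=-2.181818, refl=-2.181818·-0.454545=0.9917; V=2.181818+-2.181818+0.991736=0.9917
k=3 load: inc=0.991736, refl=0.991736·-1.000000=-0.9917; V=0.000000+0.991736+-0.991736=0.0000
k=4 src: inc=-0.991736, refl=-0.991736·-0.454545=0.4508; V=0.991736+-0.991736+0.450789=0.4508
k=5 load: inc=0.450789, refl=0.450789·-1.000000=-0.4508; V=0.000000+0.450789+-0.450789=0.0000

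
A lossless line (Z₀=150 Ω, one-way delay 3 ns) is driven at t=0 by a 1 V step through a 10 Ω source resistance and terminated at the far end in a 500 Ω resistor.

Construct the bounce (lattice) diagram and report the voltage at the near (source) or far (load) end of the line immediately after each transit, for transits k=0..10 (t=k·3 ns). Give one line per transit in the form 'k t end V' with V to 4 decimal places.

0 0 source 0.9375
1 3 load 1.4423
2 6 source 1.0006
3 9 load 0.7628
4 12 source 0.9709
5 15 load 1.0829
6 18 source 0.9849
7 21 load 0.9321
8 24 source 0.9783
9 27 load 1.0032
10 30 source 0.9814

Γ_L=0.538462, Γ_S=-0.875000; launch V₁=1·150/160=0.937500
k=0 src: V=0.9375
k=1 load: inc=0.937500, refl=0.937500·0.538462=0.5048; V=0.000000+0.937500+0.504808=1.4423
k=2 src: inc=0.504808, refl=0.504808·-0.875000=-0.4417; V=0.937500+0.504808+-0.441707=1.0006
k=3 load: inc=-0.441707, refl=-0.441707·0.538462=-0.2378; V=1.442308+-0.441707+-0.237842=0.7628
k=4 src: inc=-0.237842, refl=-0.237842·-0.875000=0.2081; V=1.000601+-0.237842+0.208112=0.9709
k=5 load: inc=0.208112, refl=0.208112·0.538462=0.1121; V=0.762759+0.208112+0.112060=1.0829
k=6 src: inc=0.112060, refl=0.112060·-0.875000=-0.0981; V=0.970871+0.112060+-0.098053=0.9849
k=7 load: inc=-0.098053, refl=-0.098053·0.538462=-0.0528; V=1.082931+-0.098053+-0.052798=0.9321
k=8 src: inc=-0.052798, refl=-0.052798·-0.875000=0.0462; V=0.984878+-0.052798+0.046198=0.9783
k=9 load: inc=0.046198, refl=0.046198·0.538462=0.0249; V=0.932081+0.046198+0.024876=1.0032
k=10 src: inc=0.024876, refl=0.024876·-0.875000=-0.0218; V=0.978279+0.024876+-0.021766=0.9814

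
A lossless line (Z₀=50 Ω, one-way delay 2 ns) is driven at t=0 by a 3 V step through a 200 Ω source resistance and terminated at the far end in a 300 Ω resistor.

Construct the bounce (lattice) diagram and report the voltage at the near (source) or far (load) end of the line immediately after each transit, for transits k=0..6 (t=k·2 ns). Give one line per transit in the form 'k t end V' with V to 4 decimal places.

Γ_L=0.714286, Γ_S=0.600000; launch V₁=3·50/250=0.600000
k=0 src: V=0.6000
k=1 load: inc=0.600000, refl=0.600000·0.714286=0.4286; V=0.000000+0.600000+0.428571=1.0286
k=2 src: inc=0.428571, refl=0.428571·0.600000=0.2571; V=0.600000+0.428571+0.257143=1.2857
k=3 load: inc=0.257143, refl=0.257143·0.714286=0.1837; V=1.028571+0.257143+0.183673=1.4694
k=4 src: inc=0.183673, refl=0.183673·0.600000=0.1102; V=1.285714+0.183673+0.110204=1.5796
k=5 load: inc=0.110204, refl=0.110204·0.714286=0.0787; V=1.469388+0.110204+0.078717=1.6583
k=6 src: inc=0.078717, refl=0.078717·0.600000=0.0472; V=1.579592+0.078717+0.047230=1.7055

0 0 source 0.6000
1 2 load 1.0286
2 4 source 1.2857
3 6 load 1.4694
4 8 source 1.5796
5 10 load 1.6583
6 12 source 1.7055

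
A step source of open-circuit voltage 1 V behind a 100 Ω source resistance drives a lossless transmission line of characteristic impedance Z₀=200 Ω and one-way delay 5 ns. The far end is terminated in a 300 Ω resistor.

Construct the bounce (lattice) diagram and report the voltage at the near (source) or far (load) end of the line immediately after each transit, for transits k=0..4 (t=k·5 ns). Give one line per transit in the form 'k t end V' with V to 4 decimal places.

0 0 source 0.6667
1 5 load 0.8000
2 10 source 0.7556
3 15 load 0.7467
4 20 source 0.7496

Γ_L=0.200000, Γ_S=-0.333333; launch V₁=1·200/300=0.666667
k=0 src: V=0.6667
k=1 load: inc=0.666667, refl=0.666667·0.200000=0.1333; V=0.000000+0.666667+0.133333=0.8000
k=2 src: inc=0.133333, refl=0.133333·-0.333333=-0.0444; V=0.666667+0.133333+-0.044444=0.7556
k=3 load: inc=-0.044444, refl=-0.044444·0.200000=-0.0089; V=0.800000+-0.044444+-0.008889=0.7467
k=4 src: inc=-0.008889, refl=-0.008889·-0.333333=0.0030; V=0.755556+-0.008889+0.002963=0.7496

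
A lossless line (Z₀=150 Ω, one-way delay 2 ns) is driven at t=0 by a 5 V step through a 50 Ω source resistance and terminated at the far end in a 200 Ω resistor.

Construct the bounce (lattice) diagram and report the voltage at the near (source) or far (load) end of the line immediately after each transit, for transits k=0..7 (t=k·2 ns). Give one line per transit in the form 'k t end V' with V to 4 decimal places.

Γ_L=0.142857, Γ_S=-0.500000; launch V₁=5·150/200=3.750000
k=0 src: V=3.7500
k=1 load: inc=3.750000, refl=3.750000·0.142857=0.5357; V=0.000000+3.750000+0.535714=4.2857
k=2 src: inc=0.535714, refl=0.535714·-0.500000=-0.2679; V=3.750000+0.535714+-0.267857=4.0179
k=3 load: inc=-0.267857, refl=-0.267857·0.142857=-0.0383; V=4.285714+-0.267857+-0.038265=3.9796
k=4 src: inc=-0.038265, refl=-0.038265·-0.500000=0.0191; V=4.017857+-0.038265+0.019133=3.9987
k=5 load: inc=0.019133, refl=0.019133·0.142857=0.0027; V=3.979592+0.019133+0.002733=4.0015
k=6 src: inc=0.002733, refl=0.002733·-0.500000=-0.0014; V=3.998724+0.002733+-0.001367=4.0001
k=7 load: inc=-0.001367, refl=-0.001367·0.142857=-0.0002; V=4.001458+-0.001367+-0.000195=3.9999

0 0 source 3.7500
1 2 load 4.2857
2 4 source 4.0179
3 6 load 3.9796
4 8 source 3.9987
5 10 load 4.0015
6 12 source 4.0001
7 14 load 3.9999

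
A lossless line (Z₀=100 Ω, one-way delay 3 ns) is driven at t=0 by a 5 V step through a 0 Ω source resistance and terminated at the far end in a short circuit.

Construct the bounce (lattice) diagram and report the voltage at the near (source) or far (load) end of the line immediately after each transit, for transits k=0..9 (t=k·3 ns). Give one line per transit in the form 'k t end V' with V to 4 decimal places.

0 0 source 5.0000
1 3 load 0.0000
2 6 source 5.0000
3 9 load 0.0000
4 12 source 5.0000
5 15 load 0.0000
6 18 source 5.0000
7 21 load 0.0000
8 24 source 5.0000
9 27 load 0.0000

Γ_L=-1.000000, Γ_S=-1.000000; launch V₁=5·100/100=5.000000
k=0 src: V=5.0000
k=1 load: inc=5.000000, refl=5.000000·-1.000000=-5.0000; V=0.000000+5.000000+-5.000000=0.0000
k=2 src: inc=-5.000000, refl=-5.000000·-1.000000=5.0000; V=5.000000+-5.000000+5.000000=5.0000
k=3 load: inc=5.000000, refl=5.000000·-1.000000=-5.0000; V=0.000000+5.000000+-5.000000=0.0000
k=4 src: inc=-5.000000, refl=-5.000000·-1.000000=5.0000; V=5.000000+-5.000000+5.000000=5.0000
k=5 load: inc=5.000000, refl=5.000000·-1.000000=-5.0000; V=0.000000+5.000000+-5.000000=0.0000
k=6 src: inc=-5.000000, refl=-5.000000·-1.000000=5.0000; V=5.000000+-5.000000+5.000000=5.0000
k=7 load: inc=5.000000, refl=5.000000·-1.000000=-5.0000; V=0.000000+5.000000+-5.000000=0.0000
k=8 src: inc=-5.000000, refl=-5.000000·-1.000000=5.0000; V=5.000000+-5.000000+5.000000=5.0000
k=9 load: inc=5.000000, refl=5.000000·-1.000000=-5.0000; V=0.000000+5.000000+-5.000000=0.0000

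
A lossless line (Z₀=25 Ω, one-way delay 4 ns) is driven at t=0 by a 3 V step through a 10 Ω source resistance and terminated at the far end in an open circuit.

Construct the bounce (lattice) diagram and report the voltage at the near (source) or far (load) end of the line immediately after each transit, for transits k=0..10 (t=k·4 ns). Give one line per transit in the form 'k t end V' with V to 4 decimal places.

0 0 source 2.1429
1 4 load 4.2857
2 8 source 3.3673
3 12 load 2.4490
4 16 source 2.8426
5 20 load 3.2362
6 24 source 3.0675
7 28 load 2.8988
8 32 source 2.9711
9 36 load 3.0434
10 40 source 3.0124

Γ_L=1.000000, Γ_S=-0.428571; launch V₁=3·25/35=2.142857
k=0 src: V=2.1429
k=1 load: inc=2.142857, refl=2.142857·1.000000=2.1429; V=0.000000+2.142857+2.142857=4.2857
k=2 src: inc=2.142857, refl=2.142857·-0.428571=-0.9184; V=2.142857+2.142857+-0.918367=3.3673
k=3 load: inc=-0.918367, refl=-0.918367·1.000000=-0.9184; V=4.285714+-0.918367+-0.918367=2.4490
k=4 src: inc=-0.918367, refl=-0.918367·-0.428571=0.3936; V=3.367347+-0.918367+0.393586=2.8426
k=5 load: inc=0.393586, refl=0.393586·1.000000=0.3936; V=2.448980+0.393586+0.393586=3.2362
k=6 src: inc=0.393586, refl=0.393586·-0.428571=-0.1687; V=2.842566+0.393586+-0.168680=3.0675
k=7 load: inc=-0.168680, refl=-0.168680·1.000000=-0.1687; V=3.236152+-0.168680+-0.168680=2.8988
k=8 src: inc=-0.168680, refl=-0.168680·-0.428571=0.0723; V=3.067472+-0.168680+0.072291=2.9711
k=9 load: inc=0.072291, refl=0.072291·1.000000=0.0723; V=2.898792+0.072291+0.072291=3.0434
k=10 src: inc=0.072291, refl=0.072291·-0.428571=-0.0310; V=2.971083+0.072291+-0.030982=3.0124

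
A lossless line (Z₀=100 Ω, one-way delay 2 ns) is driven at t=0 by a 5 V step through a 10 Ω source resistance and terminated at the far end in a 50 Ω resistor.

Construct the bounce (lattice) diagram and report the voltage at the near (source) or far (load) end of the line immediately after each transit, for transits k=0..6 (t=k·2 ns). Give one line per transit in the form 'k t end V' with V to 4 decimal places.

Γ_L=-0.333333, Γ_S=-0.818182; launch V₁=5·100/110=4.545455
k=0 src: V=4.5455
k=1 load: inc=4.545455, refl=4.545455·-0.333333=-1.5152; V=0.000000+4.545455+-1.515152=3.0303
k=2 src: inc=-1.515152, refl=-1.515152·-0.818182=1.2397; V=4.545455+-1.515152+1.239669=4.2700
k=3 load: inc=1.239669, refl=1.239669·-0.333333=-0.4132; V=3.030303+1.239669+-0.413223=3.8567
k=4 src: inc=-0.413223, refl=-0.413223·-0.818182=0.3381; V=4.269972+-0.413223+0.338092=4.1948
k=5 load: inc=0.338092, refl=0.338092·-0.333333=-0.1127; V=3.856749+0.338092+-0.112697=4.0821
k=6 src: inc=-0.112697, refl=-0.112697·-0.818182=0.0922; V=4.194841+-0.112697+0.092207=4.1744

0 0 source 4.5455
1 2 load 3.0303
2 4 source 4.2700
3 6 load 3.8567
4 8 source 4.1948
5 10 load 4.0821
6 12 source 4.1744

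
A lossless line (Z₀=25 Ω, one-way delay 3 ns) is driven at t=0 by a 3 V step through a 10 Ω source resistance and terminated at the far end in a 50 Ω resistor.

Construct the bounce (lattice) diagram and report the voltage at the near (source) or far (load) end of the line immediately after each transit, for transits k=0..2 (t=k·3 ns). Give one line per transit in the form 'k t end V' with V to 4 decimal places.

Γ_L=0.333333, Γ_S=-0.428571; launch V₁=3·25/35=2.142857
k=0 src: V=2.1429
k=1 load: inc=2.142857, refl=2.142857·0.333333=0.7143; V=0.000000+2.142857+0.714286=2.8571
k=2 src: inc=0.714286, refl=0.714286·-0.428571=-0.3061; V=2.142857+0.714286+-0.306122=2.5510

0 0 source 2.1429
1 3 load 2.8571
2 6 source 2.5510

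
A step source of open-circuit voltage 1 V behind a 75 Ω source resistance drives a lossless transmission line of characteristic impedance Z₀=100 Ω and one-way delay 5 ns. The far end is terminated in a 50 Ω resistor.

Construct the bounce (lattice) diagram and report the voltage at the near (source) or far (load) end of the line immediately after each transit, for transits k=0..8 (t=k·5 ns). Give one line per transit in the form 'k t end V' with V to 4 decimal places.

0 0 source 0.5714
1 5 load 0.3810
2 10 source 0.4082
3 15 load 0.3991
4 20 source 0.4004
5 25 load 0.4000
6 30 source 0.4000
7 35 load 0.4000
8 40 source 0.4000

Γ_L=-0.333333, Γ_S=-0.142857; launch V₁=1·100/175=0.571429
k=0 src: V=0.5714
k=1 load: inc=0.571429, refl=0.571429·-0.333333=-0.1905; V=0.000000+0.571429+-0.190476=0.3810
k=2 src: inc=-0.190476, refl=-0.190476·-0.142857=0.0272; V=0.571429+-0.190476+0.027211=0.4082
k=3 load: inc=0.027211, refl=0.027211·-0.333333=-0.0091; V=0.380952+0.027211+-0.009070=0.3991
k=4 src: inc=-0.009070, refl=-0.009070·-0.142857=0.0013; V=0.408163+-0.009070+0.001296=0.4004
k=5 load: inc=0.001296, refl=0.001296·-0.333333=-0.0004; V=0.399093+0.001296+-0.000432=0.4000
k=6 src: inc=-0.000432, refl=-0.000432·-0.142857=0.0001; V=0.400389+-0.000432+0.000062=0.4000
k=7 load: inc=0.000062, refl=0.000062·-0.333333=-0.0000; V=0.399957+0.000062+-0.000021=0.4000
k=8 src: inc=-0.000021, refl=-0.000021·-0.142857=0.0000; V=0.400019+-0.000021+0.000003=0.4000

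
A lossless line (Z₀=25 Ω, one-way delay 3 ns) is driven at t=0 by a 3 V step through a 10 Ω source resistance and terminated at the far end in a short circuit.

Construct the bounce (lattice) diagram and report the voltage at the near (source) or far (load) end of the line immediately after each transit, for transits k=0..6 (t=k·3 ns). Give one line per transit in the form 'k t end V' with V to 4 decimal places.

0 0 source 2.1429
1 3 load 0.0000
2 6 source 0.9184
3 9 load 0.0000
4 12 source 0.3936
5 15 load 0.0000
6 18 source 0.1687

Γ_L=-1.000000, Γ_S=-0.428571; launch V₁=3·25/35=2.142857
k=0 src: V=2.1429
k=1 load: inc=2.142857, refl=2.142857·-1.000000=-2.1429; V=0.000000+2.142857+-2.142857=0.0000
k=2 src: inc=-2.142857, refl=-2.142857·-0.428571=0.9184; V=2.142857+-2.142857+0.918367=0.9184
k=3 load: inc=0.918367, refl=0.918367·-1.000000=-0.9184; V=0.000000+0.918367+-0.918367=0.0000
k=4 src: inc=-0.918367, refl=-0.918367·-0.428571=0.3936; V=0.918367+-0.918367+0.393586=0.3936
k=5 load: inc=0.393586, refl=0.393586·-1.000000=-0.3936; V=0.000000+0.393586+-0.393586=0.0000
k=6 src: inc=-0.393586, refl=-0.393586·-0.428571=0.1687; V=0.393586+-0.393586+0.168680=0.1687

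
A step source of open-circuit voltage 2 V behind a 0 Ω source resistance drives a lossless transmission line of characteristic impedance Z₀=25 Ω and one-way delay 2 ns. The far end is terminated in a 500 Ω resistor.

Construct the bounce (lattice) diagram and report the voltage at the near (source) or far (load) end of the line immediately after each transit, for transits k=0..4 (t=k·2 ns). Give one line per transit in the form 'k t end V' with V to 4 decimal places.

0 0 source 2.0000
1 2 load 3.8095
2 4 source 2.0000
3 6 load 0.3628
4 8 source 2.0000

Γ_L=0.904762, Γ_S=-1.000000; launch V₁=2·25/25=2.000000
k=0 src: V=2.0000
k=1 load: inc=2.000000, refl=2.000000·0.904762=1.8095; V=0.000000+2.000000+1.809524=3.8095
k=2 src: inc=1.809524, refl=1.809524·-1.000000=-1.8095; V=2.000000+1.809524+-1.809524=2.0000
k=3 load: inc=-1.809524, refl=-1.809524·0.904762=-1.6372; V=3.809524+-1.809524+-1.637188=0.3628
k=4 src: inc=-1.637188, refl=-1.637188·-1.000000=1.6372; V=2.000000+-1.637188+1.637188=2.0000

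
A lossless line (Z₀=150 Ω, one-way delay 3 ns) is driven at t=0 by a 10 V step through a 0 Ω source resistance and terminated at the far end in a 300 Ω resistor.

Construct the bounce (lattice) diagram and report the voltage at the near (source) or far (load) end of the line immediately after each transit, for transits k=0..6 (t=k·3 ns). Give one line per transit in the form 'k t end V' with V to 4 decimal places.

0 0 source 10.0000
1 3 load 13.3333
2 6 source 10.0000
3 9 load 8.8889
4 12 source 10.0000
5 15 load 10.3704
6 18 source 10.0000

Γ_L=0.333333, Γ_S=-1.000000; launch V₁=10·150/150=10.000000
k=0 src: V=10.0000
k=1 load: inc=10.000000, refl=10.000000·0.333333=3.3333; V=0.000000+10.000000+3.333333=13.3333
k=2 src: inc=3.333333, refl=3.333333·-1.000000=-3.3333; V=10.000000+3.333333+-3.333333=10.0000
k=3 load: inc=-3.333333, refl=-3.333333·0.333333=-1.1111; V=13.333333+-3.333333+-1.111111=8.8889
k=4 src: inc=-1.111111, refl=-1.111111·-1.000000=1.1111; V=10.000000+-1.111111+1.111111=10.0000
k=5 load: inc=1.111111, refl=1.111111·0.333333=0.3704; V=8.888889+1.111111+0.370370=10.3704
k=6 src: inc=0.370370, refl=0.370370·-1.000000=-0.3704; V=10.000000+0.370370+-0.370370=10.0000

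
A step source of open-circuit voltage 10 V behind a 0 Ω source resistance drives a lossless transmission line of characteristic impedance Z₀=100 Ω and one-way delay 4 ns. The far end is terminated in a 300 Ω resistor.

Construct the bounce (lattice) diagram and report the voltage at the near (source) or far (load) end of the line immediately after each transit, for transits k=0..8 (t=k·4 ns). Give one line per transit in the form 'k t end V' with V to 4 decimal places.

0 0 source 10.0000
1 4 load 15.0000
2 8 source 10.0000
3 12 load 7.5000
4 16 source 10.0000
5 20 load 11.2500
6 24 source 10.0000
7 28 load 9.3750
8 32 source 10.0000

Γ_L=0.500000, Γ_S=-1.000000; launch V₁=10·100/100=10.000000
k=0 src: V=10.0000
k=1 load: inc=10.000000, refl=10.000000·0.500000=5.0000; V=0.000000+10.000000+5.000000=15.0000
k=2 src: inc=5.000000, refl=5.000000·-1.000000=-5.0000; V=10.000000+5.000000+-5.000000=10.0000
k=3 load: inc=-5.000000, refl=-5.000000·0.500000=-2.5000; V=15.000000+-5.000000+-2.500000=7.5000
k=4 src: inc=-2.500000, refl=-2.500000·-1.000000=2.5000; V=10.000000+-2.500000+2.500000=10.0000
k=5 load: inc=2.500000, refl=2.500000·0.500000=1.2500; V=7.500000+2.500000+1.250000=11.2500
k=6 src: inc=1.250000, refl=1.250000·-1.000000=-1.2500; V=10.000000+1.250000+-1.250000=10.0000
k=7 load: inc=-1.250000, refl=-1.250000·0.500000=-0.6250; V=11.250000+-1.250000+-0.625000=9.3750
k=8 src: inc=-0.625000, refl=-0.625000·-1.000000=0.6250; V=10.000000+-0.625000+0.625000=10.0000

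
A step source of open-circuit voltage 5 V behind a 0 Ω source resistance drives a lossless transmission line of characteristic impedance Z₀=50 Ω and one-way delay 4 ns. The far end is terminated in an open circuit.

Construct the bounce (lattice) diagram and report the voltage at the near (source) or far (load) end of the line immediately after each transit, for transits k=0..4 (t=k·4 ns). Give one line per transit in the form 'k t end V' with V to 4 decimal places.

Γ_L=1.000000, Γ_S=-1.000000; launch V₁=5·50/50=5.000000
k=0 src: V=5.0000
k=1 load: inc=5.000000, refl=5.000000·1.000000=5.0000; V=0.000000+5.000000+5.000000=10.0000
k=2 src: inc=5.000000, refl=5.000000·-1.000000=-5.0000; V=5.000000+5.000000+-5.000000=5.0000
k=3 load: inc=-5.000000, refl=-5.000000·1.000000=-5.0000; V=10.000000+-5.000000+-5.000000=0.0000
k=4 src: inc=-5.000000, refl=-5.000000·-1.000000=5.0000; V=5.000000+-5.000000+5.000000=5.0000

0 0 source 5.0000
1 4 load 10.0000
2 8 source 5.0000
3 12 load 0.0000
4 16 source 5.0000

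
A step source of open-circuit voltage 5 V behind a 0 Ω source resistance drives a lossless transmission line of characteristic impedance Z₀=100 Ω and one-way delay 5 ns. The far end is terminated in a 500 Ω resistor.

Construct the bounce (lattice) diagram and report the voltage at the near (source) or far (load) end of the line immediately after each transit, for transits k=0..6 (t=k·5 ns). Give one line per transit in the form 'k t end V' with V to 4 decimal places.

Γ_L=0.666667, Γ_S=-1.000000; launch V₁=5·100/100=5.000000
k=0 src: V=5.0000
k=1 load: inc=5.000000, refl=5.000000·0.666667=3.3333; V=0.000000+5.000000+3.333333=8.3333
k=2 src: inc=3.333333, refl=3.333333·-1.000000=-3.3333; V=5.000000+3.333333+-3.333333=5.0000
k=3 load: inc=-3.333333, refl=-3.333333·0.666667=-2.2222; V=8.333333+-3.333333+-2.222222=2.7778
k=4 src: inc=-2.222222, refl=-2.222222·-1.000000=2.2222; V=5.000000+-2.222222+2.222222=5.0000
k=5 load: inc=2.222222, refl=2.222222·0.666667=1.4815; V=2.777778+2.222222+1.481481=6.4815
k=6 src: inc=1.481481, refl=1.481481·-1.000000=-1.4815; V=5.000000+1.481481+-1.481481=5.0000

0 0 source 5.0000
1 5 load 8.3333
2 10 source 5.0000
3 15 load 2.7778
4 20 source 5.0000
5 25 load 6.4815
6 30 source 5.0000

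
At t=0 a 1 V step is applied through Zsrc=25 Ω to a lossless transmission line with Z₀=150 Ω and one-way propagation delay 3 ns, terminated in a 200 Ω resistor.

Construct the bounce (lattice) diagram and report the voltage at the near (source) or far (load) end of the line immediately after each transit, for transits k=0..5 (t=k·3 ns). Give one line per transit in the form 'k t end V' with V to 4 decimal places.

Γ_L=0.142857, Γ_S=-0.714286; launch V₁=1·150/175=0.857143
k=0 src: V=0.8571
k=1 load: inc=0.857143, refl=0.857143·0.142857=0.1224; V=0.000000+0.857143+0.122449=0.9796
k=2 src: inc=0.122449, refl=0.122449·-0.714286=-0.0875; V=0.857143+0.122449+-0.087464=0.8921
k=3 load: inc=-0.087464, refl=-0.087464·0.142857=-0.0125; V=0.979592+-0.087464+-0.012495=0.8796
k=4 src: inc=-0.012495, refl=-0.012495·-0.714286=0.0089; V=0.892128+-0.012495+0.008925=0.8886
k=5 load: inc=0.008925, refl=0.008925·0.142857=0.0013; V=0.879633+0.008925+0.001275=0.8898

0 0 source 0.8571
1 3 load 0.9796
2 6 source 0.8921
3 9 load 0.8796
4 12 source 0.8886
5 15 load 0.8898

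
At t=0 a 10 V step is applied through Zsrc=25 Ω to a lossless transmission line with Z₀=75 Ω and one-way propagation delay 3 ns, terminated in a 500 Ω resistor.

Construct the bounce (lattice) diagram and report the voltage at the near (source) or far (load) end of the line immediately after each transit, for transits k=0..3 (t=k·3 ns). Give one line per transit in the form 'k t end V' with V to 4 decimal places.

Γ_L=0.739130, Γ_S=-0.500000; launch V₁=10·75/100=7.500000
k=0 src: V=7.5000
k=1 load: inc=7.500000, refl=7.500000·0.739130=5.5435; V=0.000000+7.500000+5.543478=13.0435
k=2 src: inc=5.543478, refl=5.543478·-0.500000=-2.7717; V=7.500000+5.543478+-2.771739=10.2717
k=3 load: inc=-2.771739, refl=-2.771739·0.739130=-2.0487; V=13.043478+-2.771739+-2.048677=8.2231

0 0 source 7.5000
1 3 load 13.0435
2 6 source 10.2717
3 9 load 8.2231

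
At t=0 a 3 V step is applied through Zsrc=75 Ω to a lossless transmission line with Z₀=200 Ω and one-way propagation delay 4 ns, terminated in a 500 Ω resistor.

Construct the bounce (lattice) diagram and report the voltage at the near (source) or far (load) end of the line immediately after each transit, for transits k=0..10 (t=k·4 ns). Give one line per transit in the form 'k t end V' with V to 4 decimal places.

Γ_L=0.428571, Γ_S=-0.454545; launch V₁=3·200/275=2.181818
k=0 src: V=2.1818
k=1 load: inc=2.181818, refl=2.181818·0.428571=0.9351; V=0.000000+2.181818+0.935065=3.1169
k=2 src: inc=0.935065, refl=0.935065·-0.454545=-0.4250; V=2.181818+0.935065+-0.425030=2.6919
k=3 load: inc=-0.425030, refl=-0.425030·0.428571=-0.1822; V=3.116883+-0.425030+-0.182156=2.5097
k=4 src: inc=-0.182156, refl=-0.182156·-0.454545=0.0828; V=2.691854+-0.182156+0.082798=2.5925
k=5 load: inc=0.082798, refl=0.082798·0.428571=0.0355; V=2.509698+0.082798+0.035485=2.6280
k=6 src: inc=0.035485, refl=0.035485·-0.454545=-0.0161; V=2.592496+0.035485+-0.016129=2.6119
k=7 load: inc=-0.016129, refl=-0.016129·0.428571=-0.0069; V=2.627981+-0.016129+-0.006913=2.6049
k=8 src: inc=-0.006913, refl=-0.006913·-0.454545=0.0031; V=2.611851+-0.006913+0.003142=2.6081
k=9 load: inc=0.003142, refl=0.003142·0.428571=0.0013; V=2.604939+0.003142+0.001347=2.6094
k=10 src: inc=0.001347, refl=0.001347·-0.454545=-0.0006; V=2.608081+0.001347+-0.000612=2.6088

0 0 source 2.1818
1 4 load 3.1169
2 8 source 2.6919
3 12 load 2.5097
4 16 source 2.5925
5 20 load 2.6280
6 24 source 2.6119
7 28 load 2.6049
8 32 source 2.6081
9 36 load 2.6094
10 40 source 2.6088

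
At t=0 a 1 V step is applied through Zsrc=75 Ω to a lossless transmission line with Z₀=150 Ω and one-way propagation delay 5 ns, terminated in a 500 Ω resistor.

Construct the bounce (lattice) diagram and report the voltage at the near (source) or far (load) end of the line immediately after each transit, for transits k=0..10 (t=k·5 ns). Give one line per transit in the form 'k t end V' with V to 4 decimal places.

Γ_L=0.538462, Γ_S=-0.333333; launch V₁=1·150/225=0.666667
k=0 src: V=0.6667
k=1 load: inc=0.666667, refl=0.666667·0.538462=0.3590; V=0.000000+0.666667+0.358974=1.0256
k=2 src: inc=0.358974, refl=0.358974·-0.333333=-0.1197; V=0.666667+0.358974+-0.119658=0.9060
k=3 load: inc=-0.119658, refl=-0.119658·0.538462=-0.0644; V=1.025641+-0.119658+-0.064431=0.8416
k=4 src: inc=-0.064431, refl=-0.064431·-0.333333=0.0215; V=0.905983+-0.064431+0.021477=0.8630
k=5 load: inc=0.021477, refl=0.021477·0.538462=0.0116; V=0.841552+0.021477+0.011565=0.8746
k=6 src: inc=0.011565, refl=0.011565·-0.333333=-0.0039; V=0.863029+0.011565+-0.003855=0.8707
k=7 load: inc=-0.003855, refl=-0.003855·0.538462=-0.0021; V=0.874593+-0.003855+-0.002076=0.8687
k=8 src: inc=-0.002076, refl=-0.002076·-0.333333=0.0007; V=0.870738+-0.002076+0.000692=0.8694
k=9 load: inc=0.000692, refl=0.000692·0.538462=0.0004; V=0.868663+0.000692+0.000373=0.8697
k=10 src: inc=0.000373, refl=0.000373·-0.333333=-0.0001; V=0.869355+0.000373+-0.000124=0.8696

0 0 source 0.6667
1 5 load 1.0256
2 10 source 0.9060
3 15 load 0.8416
4 20 source 0.8630
5 25 load 0.8746
6 30 source 0.8707
7 35 load 0.8687
8 40 source 0.8694
9 45 load 0.8697
10 50 source 0.8696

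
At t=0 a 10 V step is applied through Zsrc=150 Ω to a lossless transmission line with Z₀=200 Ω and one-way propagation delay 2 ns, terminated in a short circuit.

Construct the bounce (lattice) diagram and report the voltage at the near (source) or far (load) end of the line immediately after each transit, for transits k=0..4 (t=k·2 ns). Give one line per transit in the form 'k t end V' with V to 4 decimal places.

0 0 source 5.7143
1 2 load 0.0000
2 4 source 0.8163
3 6 load 0.0000
4 8 source 0.1166

Γ_L=-1.000000, Γ_S=-0.142857; launch V₁=10·200/350=5.714286
k=0 src: V=5.7143
k=1 load: inc=5.714286, refl=5.714286·-1.000000=-5.7143; V=0.000000+5.714286+-5.714286=0.0000
k=2 src: inc=-5.714286, refl=-5.714286·-0.142857=0.8163; V=5.714286+-5.714286+0.816327=0.8163
k=3 load: inc=0.816327, refl=0.816327·-1.000000=-0.8163; V=0.000000+0.816327+-0.816327=0.0000
k=4 src: inc=-0.816327, refl=-0.816327·-0.142857=0.1166; V=0.816327+-0.816327+0.116618=0.1166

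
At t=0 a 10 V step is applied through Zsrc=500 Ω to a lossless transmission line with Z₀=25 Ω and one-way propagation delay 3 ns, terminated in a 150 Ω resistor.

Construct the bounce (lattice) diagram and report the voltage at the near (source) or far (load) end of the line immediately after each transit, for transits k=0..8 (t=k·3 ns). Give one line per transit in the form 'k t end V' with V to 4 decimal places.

0 0 source 0.4762
1 3 load 0.8163
2 6 source 1.1241
3 9 load 1.3439
4 12 source 1.5428
5 15 load 1.6848
6 18 source 1.8134
7 21 load 1.9052
8 24 source 1.9882

Γ_L=0.714286, Γ_S=0.904762; launch V₁=10·25/525=0.476190
k=0 src: V=0.4762
k=1 load: inc=0.476190, refl=0.476190·0.714286=0.3401; V=0.000000+0.476190+0.340136=0.8163
k=2 src: inc=0.340136, refl=0.340136·0.904762=0.3077; V=0.476190+0.340136+0.307742=1.1241
k=3 load: inc=0.307742, refl=0.307742·0.714286=0.2198; V=0.816327+0.307742+0.219816=1.3439
k=4 src: inc=0.219816, refl=0.219816·0.904762=0.1989; V=1.124069+0.219816+0.198881=1.5428
k=5 load: inc=0.198881, refl=0.198881·0.714286=0.1421; V=1.343884+0.198881+0.142058=1.6848
k=6 src: inc=0.142058, refl=0.142058·0.904762=0.1285; V=1.542765+0.142058+0.128529=1.8134
k=7 load: inc=0.128529, refl=0.128529·0.714286=0.0918; V=1.684823+0.128529+0.091806=1.9052
k=8 src: inc=0.091806, refl=0.091806·0.904762=0.0831; V=1.813352+0.091806+0.083063=1.9882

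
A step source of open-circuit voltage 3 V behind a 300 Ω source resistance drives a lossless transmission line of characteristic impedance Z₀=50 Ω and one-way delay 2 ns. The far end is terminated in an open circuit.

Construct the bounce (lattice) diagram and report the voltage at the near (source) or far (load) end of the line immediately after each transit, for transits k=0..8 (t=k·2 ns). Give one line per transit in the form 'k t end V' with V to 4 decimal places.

0 0 source 0.4286
1 2 load 0.8571
2 4 source 1.1633
3 6 load 1.4694
4 8 source 1.6880
5 10 load 1.9067
6 12 source 2.0629
7 14 load 2.2191
8 16 source 2.3306

Γ_L=1.000000, Γ_S=0.714286; launch V₁=3·50/350=0.428571
k=0 src: V=0.4286
k=1 load: inc=0.428571, refl=0.428571·1.000000=0.4286; V=0.000000+0.428571+0.428571=0.8571
k=2 src: inc=0.428571, refl=0.428571·0.714286=0.3061; V=0.428571+0.428571+0.306122=1.1633
k=3 load: inc=0.306122, refl=0.306122·1.000000=0.3061; V=0.857143+0.306122+0.306122=1.4694
k=4 src: inc=0.306122, refl=0.306122·0.714286=0.2187; V=1.163265+0.306122+0.218659=1.6880
k=5 load: inc=0.218659, refl=0.218659·1.000000=0.2187; V=1.469388+0.218659+0.218659=1.9067
k=6 src: inc=0.218659, refl=0.218659·0.714286=0.1562; V=1.688047+0.218659+0.156185=2.0629
k=7 load: inc=0.156185, refl=0.156185·1.000000=0.1562; V=1.906706+0.156185+0.156185=2.2191
k=8 src: inc=0.156185, refl=0.156185·0.714286=0.1116; V=2.062890+0.156185+0.111561=2.3306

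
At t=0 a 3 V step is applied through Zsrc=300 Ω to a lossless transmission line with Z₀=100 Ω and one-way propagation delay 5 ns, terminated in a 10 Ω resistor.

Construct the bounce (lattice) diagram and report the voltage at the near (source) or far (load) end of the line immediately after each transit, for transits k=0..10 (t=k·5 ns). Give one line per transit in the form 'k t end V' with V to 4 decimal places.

0 0 source 0.7500
1 5 load 0.1364
2 10 source -0.1705
3 15 load 0.0806
4 20 source 0.2061
5 25 load 0.1034
6 30 source 0.0521
7 35 load 0.0941
8 40 source 0.1151
9 45 load 0.0979
10 50 source 0.0893

Γ_L=-0.818182, Γ_S=0.500000; launch V₁=3·100/400=0.750000
k=0 src: V=0.7500
k=1 load: inc=0.750000, refl=0.750000·-0.818182=-0.6136; V=0.000000+0.750000+-0.613636=0.1364
k=2 src: inc=-0.613636, refl=-0.613636·0.500000=-0.3068; V=0.750000+-0.613636+-0.306818=-0.1705
k=3 load: inc=-0.306818, refl=-0.306818·-0.818182=0.2510; V=0.136364+-0.306818+0.251033=0.0806
k=4 src: inc=0.251033, refl=0.251033·0.500000=0.1255; V=-0.170455+0.251033+0.125517=0.2061
k=5 load: inc=0.125517, refl=0.125517·-0.818182=-0.1027; V=0.080579+0.125517+-0.102695=0.1034
k=6 src: inc=-0.102695, refl=-0.102695·0.500000=-0.0513; V=0.206095+-0.102695+-0.051348=0.0521
k=7 load: inc=-0.051348, refl=-0.051348·-0.818182=0.0420; V=0.103400+-0.051348+0.042012=0.0941
k=8 src: inc=0.042012, refl=0.042012·0.500000=0.0210; V=0.052052+0.042012+0.021006=0.1151
k=9 load: inc=0.021006, refl=0.021006·-0.818182=-0.0172; V=0.094064+0.021006+-0.017187=0.0979
k=10 src: inc=-0.017187, refl=-0.017187·0.500000=-0.0086; V=0.115070+-0.017187+-0.008593=0.0893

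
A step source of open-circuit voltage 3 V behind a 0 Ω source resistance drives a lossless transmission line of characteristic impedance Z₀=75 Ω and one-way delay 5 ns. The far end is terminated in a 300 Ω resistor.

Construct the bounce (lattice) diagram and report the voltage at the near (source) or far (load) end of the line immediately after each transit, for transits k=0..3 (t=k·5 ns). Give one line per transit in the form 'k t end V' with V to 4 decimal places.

Γ_L=0.600000, Γ_S=-1.000000; launch V₁=3·75/75=3.000000
k=0 src: V=3.0000
k=1 load: inc=3.000000, refl=3.000000·0.600000=1.8000; V=0.000000+3.000000+1.800000=4.8000
k=2 src: inc=1.800000, refl=1.800000·-1.000000=-1.8000; V=3.000000+1.800000+-1.800000=3.0000
k=3 load: inc=-1.800000, refl=-1.800000·0.600000=-1.0800; V=4.800000+-1.800000+-1.080000=1.9200

0 0 source 3.0000
1 5 load 4.8000
2 10 source 3.0000
3 15 load 1.9200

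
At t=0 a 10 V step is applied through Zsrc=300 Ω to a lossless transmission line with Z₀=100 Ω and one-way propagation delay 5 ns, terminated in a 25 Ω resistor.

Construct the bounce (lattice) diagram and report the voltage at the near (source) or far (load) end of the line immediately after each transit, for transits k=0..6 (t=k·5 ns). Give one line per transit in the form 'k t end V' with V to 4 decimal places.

Γ_L=-0.600000, Γ_S=0.500000; launch V₁=10·100/400=2.500000
k=0 src: V=2.5000
k=1 load: inc=2.500000, refl=2.500000·-0.600000=-1.5000; V=0.000000+2.500000+-1.500000=1.0000
k=2 src: inc=-1.500000, refl=-1.500000·0.500000=-0.7500; V=2.500000+-1.500000+-0.750000=0.2500
k=3 load: inc=-0.750000, refl=-0.750000·-0.600000=0.4500; V=1.000000+-0.750000+0.450000=0.7000
k=4 src: inc=0.450000, refl=0.450000·0.500000=0.2250; V=0.250000+0.450000+0.225000=0.9250
k=5 load: inc=0.225000, refl=0.225000·-0.600000=-0.1350; V=0.700000+0.225000+-0.135000=0.7900
k=6 src: inc=-0.135000, refl=-0.135000·0.500000=-0.0675; V=0.925000+-0.135000+-0.067500=0.7225

0 0 source 2.5000
1 5 load 1.0000
2 10 source 0.2500
3 15 load 0.7000
4 20 source 0.9250
5 25 load 0.7900
6 30 source 0.7225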